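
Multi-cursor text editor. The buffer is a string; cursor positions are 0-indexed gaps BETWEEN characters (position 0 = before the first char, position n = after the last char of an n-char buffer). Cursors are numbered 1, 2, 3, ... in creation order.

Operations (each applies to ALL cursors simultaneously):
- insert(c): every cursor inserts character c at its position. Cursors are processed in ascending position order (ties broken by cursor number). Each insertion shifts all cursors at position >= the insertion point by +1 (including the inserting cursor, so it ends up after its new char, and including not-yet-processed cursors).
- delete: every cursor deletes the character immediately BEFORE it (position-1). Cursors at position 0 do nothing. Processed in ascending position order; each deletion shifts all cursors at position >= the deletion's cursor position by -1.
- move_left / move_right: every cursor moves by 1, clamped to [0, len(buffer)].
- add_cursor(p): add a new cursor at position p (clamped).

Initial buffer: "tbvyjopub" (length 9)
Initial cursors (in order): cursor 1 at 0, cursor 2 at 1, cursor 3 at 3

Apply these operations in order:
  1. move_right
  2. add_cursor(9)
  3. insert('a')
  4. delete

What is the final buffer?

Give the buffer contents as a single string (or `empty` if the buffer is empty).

Answer: tbvyjopub

Derivation:
After op 1 (move_right): buffer="tbvyjopub" (len 9), cursors c1@1 c2@2 c3@4, authorship .........
After op 2 (add_cursor(9)): buffer="tbvyjopub" (len 9), cursors c1@1 c2@2 c3@4 c4@9, authorship .........
After op 3 (insert('a')): buffer="tabavyajopuba" (len 13), cursors c1@2 c2@4 c3@7 c4@13, authorship .1.2..3.....4
After op 4 (delete): buffer="tbvyjopub" (len 9), cursors c1@1 c2@2 c3@4 c4@9, authorship .........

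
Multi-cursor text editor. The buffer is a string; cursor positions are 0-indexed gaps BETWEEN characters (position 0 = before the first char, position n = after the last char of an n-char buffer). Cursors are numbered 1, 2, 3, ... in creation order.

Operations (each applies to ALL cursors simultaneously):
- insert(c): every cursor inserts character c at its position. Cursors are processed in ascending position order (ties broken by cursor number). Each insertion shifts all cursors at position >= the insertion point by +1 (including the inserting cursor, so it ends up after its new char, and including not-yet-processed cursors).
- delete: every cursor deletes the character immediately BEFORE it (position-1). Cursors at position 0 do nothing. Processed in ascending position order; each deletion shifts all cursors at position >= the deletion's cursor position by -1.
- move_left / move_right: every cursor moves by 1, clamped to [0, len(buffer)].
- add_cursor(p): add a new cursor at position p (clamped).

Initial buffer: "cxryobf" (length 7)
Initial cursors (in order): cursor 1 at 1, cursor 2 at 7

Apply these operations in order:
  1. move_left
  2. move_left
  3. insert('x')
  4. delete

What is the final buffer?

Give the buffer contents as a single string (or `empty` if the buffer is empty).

After op 1 (move_left): buffer="cxryobf" (len 7), cursors c1@0 c2@6, authorship .......
After op 2 (move_left): buffer="cxryobf" (len 7), cursors c1@0 c2@5, authorship .......
After op 3 (insert('x')): buffer="xcxryoxbf" (len 9), cursors c1@1 c2@7, authorship 1.....2..
After op 4 (delete): buffer="cxryobf" (len 7), cursors c1@0 c2@5, authorship .......

Answer: cxryobf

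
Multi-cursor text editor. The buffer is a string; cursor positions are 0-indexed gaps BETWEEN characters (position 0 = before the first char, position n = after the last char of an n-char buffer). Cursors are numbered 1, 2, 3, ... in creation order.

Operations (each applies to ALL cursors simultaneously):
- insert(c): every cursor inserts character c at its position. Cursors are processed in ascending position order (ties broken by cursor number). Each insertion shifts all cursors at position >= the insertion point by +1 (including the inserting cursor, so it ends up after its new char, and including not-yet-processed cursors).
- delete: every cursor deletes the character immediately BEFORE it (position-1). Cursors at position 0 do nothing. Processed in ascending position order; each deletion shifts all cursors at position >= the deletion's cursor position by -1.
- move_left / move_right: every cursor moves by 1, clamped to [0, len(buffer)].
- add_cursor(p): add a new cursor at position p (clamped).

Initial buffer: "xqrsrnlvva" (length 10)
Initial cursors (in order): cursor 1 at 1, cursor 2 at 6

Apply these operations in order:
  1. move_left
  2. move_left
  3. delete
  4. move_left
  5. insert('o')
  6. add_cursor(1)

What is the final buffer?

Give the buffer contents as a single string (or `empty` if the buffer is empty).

Answer: oxqorrnlvva

Derivation:
After op 1 (move_left): buffer="xqrsrnlvva" (len 10), cursors c1@0 c2@5, authorship ..........
After op 2 (move_left): buffer="xqrsrnlvva" (len 10), cursors c1@0 c2@4, authorship ..........
After op 3 (delete): buffer="xqrrnlvva" (len 9), cursors c1@0 c2@3, authorship .........
After op 4 (move_left): buffer="xqrrnlvva" (len 9), cursors c1@0 c2@2, authorship .........
After op 5 (insert('o')): buffer="oxqorrnlvva" (len 11), cursors c1@1 c2@4, authorship 1..2.......
After op 6 (add_cursor(1)): buffer="oxqorrnlvva" (len 11), cursors c1@1 c3@1 c2@4, authorship 1..2.......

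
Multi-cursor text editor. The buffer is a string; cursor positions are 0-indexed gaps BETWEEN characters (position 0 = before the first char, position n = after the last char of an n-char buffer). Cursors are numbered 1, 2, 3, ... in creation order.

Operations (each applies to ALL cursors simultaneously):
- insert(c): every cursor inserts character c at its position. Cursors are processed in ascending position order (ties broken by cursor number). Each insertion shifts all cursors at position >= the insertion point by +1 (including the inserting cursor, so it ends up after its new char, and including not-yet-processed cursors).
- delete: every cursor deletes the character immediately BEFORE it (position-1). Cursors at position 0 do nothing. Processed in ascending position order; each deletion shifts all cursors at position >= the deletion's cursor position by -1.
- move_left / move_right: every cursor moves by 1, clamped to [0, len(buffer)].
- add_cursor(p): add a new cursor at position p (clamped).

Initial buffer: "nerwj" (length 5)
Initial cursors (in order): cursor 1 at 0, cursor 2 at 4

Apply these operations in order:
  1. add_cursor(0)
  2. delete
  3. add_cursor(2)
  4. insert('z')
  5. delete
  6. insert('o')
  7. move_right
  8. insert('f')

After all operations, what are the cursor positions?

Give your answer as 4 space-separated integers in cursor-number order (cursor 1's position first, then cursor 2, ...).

After op 1 (add_cursor(0)): buffer="nerwj" (len 5), cursors c1@0 c3@0 c2@4, authorship .....
After op 2 (delete): buffer="nerj" (len 4), cursors c1@0 c3@0 c2@3, authorship ....
After op 3 (add_cursor(2)): buffer="nerj" (len 4), cursors c1@0 c3@0 c4@2 c2@3, authorship ....
After op 4 (insert('z')): buffer="zznezrzj" (len 8), cursors c1@2 c3@2 c4@5 c2@7, authorship 13..4.2.
After op 5 (delete): buffer="nerj" (len 4), cursors c1@0 c3@0 c4@2 c2@3, authorship ....
After op 6 (insert('o')): buffer="ooneoroj" (len 8), cursors c1@2 c3@2 c4@5 c2@7, authorship 13..4.2.
After op 7 (move_right): buffer="ooneoroj" (len 8), cursors c1@3 c3@3 c4@6 c2@8, authorship 13..4.2.
After op 8 (insert('f')): buffer="oonffeorfojf" (len 12), cursors c1@5 c3@5 c4@9 c2@12, authorship 13.13.4.42.2

Answer: 5 12 5 9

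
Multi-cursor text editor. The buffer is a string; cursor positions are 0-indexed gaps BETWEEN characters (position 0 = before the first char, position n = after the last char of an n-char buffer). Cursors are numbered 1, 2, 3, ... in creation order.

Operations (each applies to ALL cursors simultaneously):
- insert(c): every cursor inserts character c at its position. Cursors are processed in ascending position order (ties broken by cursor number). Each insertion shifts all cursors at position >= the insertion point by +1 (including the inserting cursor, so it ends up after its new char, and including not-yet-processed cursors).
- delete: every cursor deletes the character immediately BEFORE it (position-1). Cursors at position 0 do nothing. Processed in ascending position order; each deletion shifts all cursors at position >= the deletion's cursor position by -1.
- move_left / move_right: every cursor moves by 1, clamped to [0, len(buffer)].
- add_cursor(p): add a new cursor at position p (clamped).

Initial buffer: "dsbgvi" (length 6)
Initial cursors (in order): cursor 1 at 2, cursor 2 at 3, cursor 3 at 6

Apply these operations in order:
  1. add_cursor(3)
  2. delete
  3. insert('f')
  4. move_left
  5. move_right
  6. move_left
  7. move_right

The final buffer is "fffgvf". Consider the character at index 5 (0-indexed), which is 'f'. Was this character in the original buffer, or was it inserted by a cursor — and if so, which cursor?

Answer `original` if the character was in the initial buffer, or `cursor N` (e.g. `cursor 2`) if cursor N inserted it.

Answer: cursor 3

Derivation:
After op 1 (add_cursor(3)): buffer="dsbgvi" (len 6), cursors c1@2 c2@3 c4@3 c3@6, authorship ......
After op 2 (delete): buffer="gv" (len 2), cursors c1@0 c2@0 c4@0 c3@2, authorship ..
After op 3 (insert('f')): buffer="fffgvf" (len 6), cursors c1@3 c2@3 c4@3 c3@6, authorship 124..3
After op 4 (move_left): buffer="fffgvf" (len 6), cursors c1@2 c2@2 c4@2 c3@5, authorship 124..3
After op 5 (move_right): buffer="fffgvf" (len 6), cursors c1@3 c2@3 c4@3 c3@6, authorship 124..3
After op 6 (move_left): buffer="fffgvf" (len 6), cursors c1@2 c2@2 c4@2 c3@5, authorship 124..3
After op 7 (move_right): buffer="fffgvf" (len 6), cursors c1@3 c2@3 c4@3 c3@6, authorship 124..3
Authorship (.=original, N=cursor N): 1 2 4 . . 3
Index 5: author = 3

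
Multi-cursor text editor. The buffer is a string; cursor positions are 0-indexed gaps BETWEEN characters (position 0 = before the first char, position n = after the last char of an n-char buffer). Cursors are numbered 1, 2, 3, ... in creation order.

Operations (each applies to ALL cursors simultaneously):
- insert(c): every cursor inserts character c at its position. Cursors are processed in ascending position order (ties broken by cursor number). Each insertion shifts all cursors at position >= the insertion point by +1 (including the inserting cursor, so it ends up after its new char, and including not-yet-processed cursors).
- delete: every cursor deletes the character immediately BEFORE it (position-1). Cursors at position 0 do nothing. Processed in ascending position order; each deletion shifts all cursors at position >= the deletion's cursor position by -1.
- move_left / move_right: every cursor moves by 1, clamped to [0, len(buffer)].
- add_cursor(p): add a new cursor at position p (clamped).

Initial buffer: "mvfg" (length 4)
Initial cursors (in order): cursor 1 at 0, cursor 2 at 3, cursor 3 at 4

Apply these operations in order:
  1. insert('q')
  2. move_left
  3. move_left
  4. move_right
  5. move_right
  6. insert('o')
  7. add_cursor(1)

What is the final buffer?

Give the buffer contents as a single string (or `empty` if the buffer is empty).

Answer: qmovfqogqo

Derivation:
After op 1 (insert('q')): buffer="qmvfqgq" (len 7), cursors c1@1 c2@5 c3@7, authorship 1...2.3
After op 2 (move_left): buffer="qmvfqgq" (len 7), cursors c1@0 c2@4 c3@6, authorship 1...2.3
After op 3 (move_left): buffer="qmvfqgq" (len 7), cursors c1@0 c2@3 c3@5, authorship 1...2.3
After op 4 (move_right): buffer="qmvfqgq" (len 7), cursors c1@1 c2@4 c3@6, authorship 1...2.3
After op 5 (move_right): buffer="qmvfqgq" (len 7), cursors c1@2 c2@5 c3@7, authorship 1...2.3
After op 6 (insert('o')): buffer="qmovfqogqo" (len 10), cursors c1@3 c2@7 c3@10, authorship 1.1..22.33
After op 7 (add_cursor(1)): buffer="qmovfqogqo" (len 10), cursors c4@1 c1@3 c2@7 c3@10, authorship 1.1..22.33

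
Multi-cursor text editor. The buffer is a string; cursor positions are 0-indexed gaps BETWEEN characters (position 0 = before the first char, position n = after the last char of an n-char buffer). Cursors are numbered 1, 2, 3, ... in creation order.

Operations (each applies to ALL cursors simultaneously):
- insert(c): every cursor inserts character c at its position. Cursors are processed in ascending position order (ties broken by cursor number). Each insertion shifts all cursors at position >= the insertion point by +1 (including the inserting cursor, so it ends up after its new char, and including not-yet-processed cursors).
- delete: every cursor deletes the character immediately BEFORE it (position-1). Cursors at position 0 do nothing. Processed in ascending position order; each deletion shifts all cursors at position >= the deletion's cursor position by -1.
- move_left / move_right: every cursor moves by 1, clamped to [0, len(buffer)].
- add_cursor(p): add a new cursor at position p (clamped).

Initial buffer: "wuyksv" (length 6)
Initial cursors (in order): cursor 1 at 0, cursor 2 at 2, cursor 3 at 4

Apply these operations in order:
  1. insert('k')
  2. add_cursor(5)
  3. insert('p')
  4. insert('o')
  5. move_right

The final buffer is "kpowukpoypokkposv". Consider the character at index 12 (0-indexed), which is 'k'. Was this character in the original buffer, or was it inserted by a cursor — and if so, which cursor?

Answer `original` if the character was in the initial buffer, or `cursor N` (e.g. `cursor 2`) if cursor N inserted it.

After op 1 (insert('k')): buffer="kwukykksv" (len 9), cursors c1@1 c2@4 c3@7, authorship 1..2..3..
After op 2 (add_cursor(5)): buffer="kwukykksv" (len 9), cursors c1@1 c2@4 c4@5 c3@7, authorship 1..2..3..
After op 3 (insert('p')): buffer="kpwukpypkkpsv" (len 13), cursors c1@2 c2@6 c4@8 c3@11, authorship 11..22.4.33..
After op 4 (insert('o')): buffer="kpowukpoypokkposv" (len 17), cursors c1@3 c2@8 c4@11 c3@15, authorship 111..222.44.333..
After op 5 (move_right): buffer="kpowukpoypokkposv" (len 17), cursors c1@4 c2@9 c4@12 c3@16, authorship 111..222.44.333..
Authorship (.=original, N=cursor N): 1 1 1 . . 2 2 2 . 4 4 . 3 3 3 . .
Index 12: author = 3

Answer: cursor 3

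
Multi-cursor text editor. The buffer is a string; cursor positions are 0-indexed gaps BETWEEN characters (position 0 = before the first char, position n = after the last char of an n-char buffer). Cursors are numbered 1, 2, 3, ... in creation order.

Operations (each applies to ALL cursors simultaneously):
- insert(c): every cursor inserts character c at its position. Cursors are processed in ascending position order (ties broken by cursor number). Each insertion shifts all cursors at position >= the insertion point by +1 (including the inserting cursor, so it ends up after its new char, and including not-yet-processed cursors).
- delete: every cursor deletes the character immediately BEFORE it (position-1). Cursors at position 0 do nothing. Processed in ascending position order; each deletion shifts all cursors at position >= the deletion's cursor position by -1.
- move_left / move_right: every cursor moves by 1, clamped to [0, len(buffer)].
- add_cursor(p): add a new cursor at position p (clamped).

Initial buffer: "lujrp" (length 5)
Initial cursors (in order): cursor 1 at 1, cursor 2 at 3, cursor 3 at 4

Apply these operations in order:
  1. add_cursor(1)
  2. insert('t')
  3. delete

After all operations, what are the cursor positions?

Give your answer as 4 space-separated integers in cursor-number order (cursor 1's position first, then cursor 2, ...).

Answer: 1 3 4 1

Derivation:
After op 1 (add_cursor(1)): buffer="lujrp" (len 5), cursors c1@1 c4@1 c2@3 c3@4, authorship .....
After op 2 (insert('t')): buffer="lttujtrtp" (len 9), cursors c1@3 c4@3 c2@6 c3@8, authorship .14..2.3.
After op 3 (delete): buffer="lujrp" (len 5), cursors c1@1 c4@1 c2@3 c3@4, authorship .....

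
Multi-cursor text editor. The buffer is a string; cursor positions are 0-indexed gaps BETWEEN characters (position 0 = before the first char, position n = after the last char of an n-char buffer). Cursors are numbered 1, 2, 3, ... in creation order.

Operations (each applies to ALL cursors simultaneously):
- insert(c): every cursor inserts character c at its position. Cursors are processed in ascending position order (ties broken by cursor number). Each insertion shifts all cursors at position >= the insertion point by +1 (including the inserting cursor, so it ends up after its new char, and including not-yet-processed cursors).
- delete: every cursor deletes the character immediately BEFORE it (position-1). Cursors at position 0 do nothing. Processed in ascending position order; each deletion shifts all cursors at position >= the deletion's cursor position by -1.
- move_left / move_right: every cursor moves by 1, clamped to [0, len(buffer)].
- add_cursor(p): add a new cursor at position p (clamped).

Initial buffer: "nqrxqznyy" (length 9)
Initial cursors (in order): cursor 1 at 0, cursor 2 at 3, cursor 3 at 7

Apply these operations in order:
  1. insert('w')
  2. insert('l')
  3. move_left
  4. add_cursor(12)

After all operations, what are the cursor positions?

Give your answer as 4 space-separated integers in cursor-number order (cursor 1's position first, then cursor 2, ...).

Answer: 1 6 12 12

Derivation:
After op 1 (insert('w')): buffer="wnqrwxqznwyy" (len 12), cursors c1@1 c2@5 c3@10, authorship 1...2....3..
After op 2 (insert('l')): buffer="wlnqrwlxqznwlyy" (len 15), cursors c1@2 c2@7 c3@13, authorship 11...22....33..
After op 3 (move_left): buffer="wlnqrwlxqznwlyy" (len 15), cursors c1@1 c2@6 c3@12, authorship 11...22....33..
After op 4 (add_cursor(12)): buffer="wlnqrwlxqznwlyy" (len 15), cursors c1@1 c2@6 c3@12 c4@12, authorship 11...22....33..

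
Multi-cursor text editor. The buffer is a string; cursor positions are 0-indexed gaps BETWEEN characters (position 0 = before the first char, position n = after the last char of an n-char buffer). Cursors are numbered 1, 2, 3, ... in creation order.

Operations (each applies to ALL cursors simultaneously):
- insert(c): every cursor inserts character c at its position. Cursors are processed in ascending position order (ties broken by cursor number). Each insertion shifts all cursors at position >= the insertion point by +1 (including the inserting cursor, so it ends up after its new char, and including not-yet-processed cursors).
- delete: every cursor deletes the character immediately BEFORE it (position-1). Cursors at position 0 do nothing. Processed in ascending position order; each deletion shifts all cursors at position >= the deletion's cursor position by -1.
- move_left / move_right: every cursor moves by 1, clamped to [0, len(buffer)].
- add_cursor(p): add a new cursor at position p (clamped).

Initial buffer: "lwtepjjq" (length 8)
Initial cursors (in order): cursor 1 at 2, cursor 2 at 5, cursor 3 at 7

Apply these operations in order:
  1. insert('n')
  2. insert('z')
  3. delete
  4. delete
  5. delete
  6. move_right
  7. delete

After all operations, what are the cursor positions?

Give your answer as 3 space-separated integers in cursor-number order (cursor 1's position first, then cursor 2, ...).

Answer: 1 2 2

Derivation:
After op 1 (insert('n')): buffer="lwntepnjjnq" (len 11), cursors c1@3 c2@7 c3@10, authorship ..1...2..3.
After op 2 (insert('z')): buffer="lwnztepnzjjnzq" (len 14), cursors c1@4 c2@9 c3@13, authorship ..11...22..33.
After op 3 (delete): buffer="lwntepnjjnq" (len 11), cursors c1@3 c2@7 c3@10, authorship ..1...2..3.
After op 4 (delete): buffer="lwtepjjq" (len 8), cursors c1@2 c2@5 c3@7, authorship ........
After op 5 (delete): buffer="ltejq" (len 5), cursors c1@1 c2@3 c3@4, authorship .....
After op 6 (move_right): buffer="ltejq" (len 5), cursors c1@2 c2@4 c3@5, authorship .....
After op 7 (delete): buffer="le" (len 2), cursors c1@1 c2@2 c3@2, authorship ..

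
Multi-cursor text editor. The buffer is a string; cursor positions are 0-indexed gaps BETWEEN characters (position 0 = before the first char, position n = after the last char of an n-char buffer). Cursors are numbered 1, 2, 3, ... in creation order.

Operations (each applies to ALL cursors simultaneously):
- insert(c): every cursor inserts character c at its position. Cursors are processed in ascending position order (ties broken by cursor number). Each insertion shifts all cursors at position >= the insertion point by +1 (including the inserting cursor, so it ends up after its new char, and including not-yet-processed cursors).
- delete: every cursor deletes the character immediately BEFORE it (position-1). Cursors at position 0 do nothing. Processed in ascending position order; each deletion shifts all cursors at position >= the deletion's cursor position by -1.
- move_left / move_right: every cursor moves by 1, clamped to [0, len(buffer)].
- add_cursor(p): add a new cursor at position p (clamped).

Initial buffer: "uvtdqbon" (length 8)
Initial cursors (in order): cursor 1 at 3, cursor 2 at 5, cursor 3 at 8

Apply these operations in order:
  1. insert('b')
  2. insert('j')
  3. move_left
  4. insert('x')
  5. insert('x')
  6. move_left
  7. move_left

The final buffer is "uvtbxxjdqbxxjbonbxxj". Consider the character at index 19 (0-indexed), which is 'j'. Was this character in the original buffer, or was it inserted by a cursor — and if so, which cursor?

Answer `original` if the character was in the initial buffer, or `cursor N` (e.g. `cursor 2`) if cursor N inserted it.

Answer: cursor 3

Derivation:
After op 1 (insert('b')): buffer="uvtbdqbbonb" (len 11), cursors c1@4 c2@7 c3@11, authorship ...1..2...3
After op 2 (insert('j')): buffer="uvtbjdqbjbonbj" (len 14), cursors c1@5 c2@9 c3@14, authorship ...11..22...33
After op 3 (move_left): buffer="uvtbjdqbjbonbj" (len 14), cursors c1@4 c2@8 c3@13, authorship ...11..22...33
After op 4 (insert('x')): buffer="uvtbxjdqbxjbonbxj" (len 17), cursors c1@5 c2@10 c3@16, authorship ...111..222...333
After op 5 (insert('x')): buffer="uvtbxxjdqbxxjbonbxxj" (len 20), cursors c1@6 c2@12 c3@19, authorship ...1111..2222...3333
After op 6 (move_left): buffer="uvtbxxjdqbxxjbonbxxj" (len 20), cursors c1@5 c2@11 c3@18, authorship ...1111..2222...3333
After op 7 (move_left): buffer="uvtbxxjdqbxxjbonbxxj" (len 20), cursors c1@4 c2@10 c3@17, authorship ...1111..2222...3333
Authorship (.=original, N=cursor N): . . . 1 1 1 1 . . 2 2 2 2 . . . 3 3 3 3
Index 19: author = 3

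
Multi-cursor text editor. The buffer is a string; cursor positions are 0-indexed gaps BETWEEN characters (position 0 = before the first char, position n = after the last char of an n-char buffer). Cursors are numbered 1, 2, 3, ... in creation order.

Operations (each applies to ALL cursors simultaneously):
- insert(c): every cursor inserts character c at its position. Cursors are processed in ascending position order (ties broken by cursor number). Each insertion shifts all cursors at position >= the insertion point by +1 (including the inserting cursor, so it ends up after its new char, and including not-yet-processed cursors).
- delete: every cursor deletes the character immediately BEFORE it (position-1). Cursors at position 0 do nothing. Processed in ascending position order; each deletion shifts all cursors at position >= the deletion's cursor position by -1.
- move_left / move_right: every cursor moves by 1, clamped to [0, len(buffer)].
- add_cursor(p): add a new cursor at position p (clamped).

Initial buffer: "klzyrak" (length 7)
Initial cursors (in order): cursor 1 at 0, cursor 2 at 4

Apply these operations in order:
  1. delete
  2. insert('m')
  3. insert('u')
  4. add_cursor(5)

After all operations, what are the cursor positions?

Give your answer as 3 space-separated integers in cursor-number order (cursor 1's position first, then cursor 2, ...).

Answer: 2 7 5

Derivation:
After op 1 (delete): buffer="klzrak" (len 6), cursors c1@0 c2@3, authorship ......
After op 2 (insert('m')): buffer="mklzmrak" (len 8), cursors c1@1 c2@5, authorship 1...2...
After op 3 (insert('u')): buffer="muklzmurak" (len 10), cursors c1@2 c2@7, authorship 11...22...
After op 4 (add_cursor(5)): buffer="muklzmurak" (len 10), cursors c1@2 c3@5 c2@7, authorship 11...22...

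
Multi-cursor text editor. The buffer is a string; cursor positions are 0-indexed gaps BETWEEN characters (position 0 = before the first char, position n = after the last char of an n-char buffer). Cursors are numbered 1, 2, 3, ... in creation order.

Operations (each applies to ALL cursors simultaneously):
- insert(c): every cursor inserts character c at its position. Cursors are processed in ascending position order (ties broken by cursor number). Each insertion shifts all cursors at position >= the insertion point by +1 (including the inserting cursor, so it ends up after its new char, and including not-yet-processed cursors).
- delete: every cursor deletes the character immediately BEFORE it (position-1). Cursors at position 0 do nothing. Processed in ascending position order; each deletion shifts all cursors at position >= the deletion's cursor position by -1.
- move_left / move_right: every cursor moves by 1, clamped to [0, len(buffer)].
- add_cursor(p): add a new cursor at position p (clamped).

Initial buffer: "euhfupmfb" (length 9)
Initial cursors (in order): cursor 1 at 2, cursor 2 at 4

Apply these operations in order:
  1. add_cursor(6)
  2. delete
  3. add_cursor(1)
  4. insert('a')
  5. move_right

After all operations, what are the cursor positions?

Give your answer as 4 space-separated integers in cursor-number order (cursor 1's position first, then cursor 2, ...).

After op 1 (add_cursor(6)): buffer="euhfupmfb" (len 9), cursors c1@2 c2@4 c3@6, authorship .........
After op 2 (delete): buffer="ehumfb" (len 6), cursors c1@1 c2@2 c3@3, authorship ......
After op 3 (add_cursor(1)): buffer="ehumfb" (len 6), cursors c1@1 c4@1 c2@2 c3@3, authorship ......
After op 4 (insert('a')): buffer="eaahauamfb" (len 10), cursors c1@3 c4@3 c2@5 c3@7, authorship .14.2.3...
After op 5 (move_right): buffer="eaahauamfb" (len 10), cursors c1@4 c4@4 c2@6 c3@8, authorship .14.2.3...

Answer: 4 6 8 4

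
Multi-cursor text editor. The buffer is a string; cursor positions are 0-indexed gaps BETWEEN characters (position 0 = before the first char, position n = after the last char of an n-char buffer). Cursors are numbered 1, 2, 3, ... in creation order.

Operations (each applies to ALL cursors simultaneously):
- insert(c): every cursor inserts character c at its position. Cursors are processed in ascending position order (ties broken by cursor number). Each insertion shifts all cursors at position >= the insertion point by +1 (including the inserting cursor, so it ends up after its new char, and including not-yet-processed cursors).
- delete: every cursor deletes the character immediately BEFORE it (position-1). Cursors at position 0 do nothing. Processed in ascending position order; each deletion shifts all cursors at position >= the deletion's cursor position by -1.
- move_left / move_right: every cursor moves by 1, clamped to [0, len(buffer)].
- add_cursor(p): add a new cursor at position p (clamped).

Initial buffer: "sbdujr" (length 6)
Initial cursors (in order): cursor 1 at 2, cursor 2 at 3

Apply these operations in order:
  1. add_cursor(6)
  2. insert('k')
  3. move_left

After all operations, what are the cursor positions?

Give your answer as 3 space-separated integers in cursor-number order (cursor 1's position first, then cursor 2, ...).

After op 1 (add_cursor(6)): buffer="sbdujr" (len 6), cursors c1@2 c2@3 c3@6, authorship ......
After op 2 (insert('k')): buffer="sbkdkujrk" (len 9), cursors c1@3 c2@5 c3@9, authorship ..1.2...3
After op 3 (move_left): buffer="sbkdkujrk" (len 9), cursors c1@2 c2@4 c3@8, authorship ..1.2...3

Answer: 2 4 8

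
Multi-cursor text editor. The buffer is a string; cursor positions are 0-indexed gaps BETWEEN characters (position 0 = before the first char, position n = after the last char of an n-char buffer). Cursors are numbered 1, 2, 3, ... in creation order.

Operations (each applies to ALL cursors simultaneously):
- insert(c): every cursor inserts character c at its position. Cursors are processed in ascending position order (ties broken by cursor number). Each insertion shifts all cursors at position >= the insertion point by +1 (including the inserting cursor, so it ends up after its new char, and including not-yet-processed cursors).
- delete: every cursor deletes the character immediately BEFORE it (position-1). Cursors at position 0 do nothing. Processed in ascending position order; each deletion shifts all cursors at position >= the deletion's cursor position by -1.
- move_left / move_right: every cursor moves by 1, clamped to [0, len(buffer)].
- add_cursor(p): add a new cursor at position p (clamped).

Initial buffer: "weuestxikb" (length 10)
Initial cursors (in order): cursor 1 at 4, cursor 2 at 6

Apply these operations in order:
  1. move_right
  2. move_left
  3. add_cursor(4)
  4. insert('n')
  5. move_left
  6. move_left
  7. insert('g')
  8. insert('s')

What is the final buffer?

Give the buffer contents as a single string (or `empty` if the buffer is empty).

Answer: weueggssnnsgstnxikb

Derivation:
After op 1 (move_right): buffer="weuestxikb" (len 10), cursors c1@5 c2@7, authorship ..........
After op 2 (move_left): buffer="weuestxikb" (len 10), cursors c1@4 c2@6, authorship ..........
After op 3 (add_cursor(4)): buffer="weuestxikb" (len 10), cursors c1@4 c3@4 c2@6, authorship ..........
After op 4 (insert('n')): buffer="weuennstnxikb" (len 13), cursors c1@6 c3@6 c2@9, authorship ....13..2....
After op 5 (move_left): buffer="weuennstnxikb" (len 13), cursors c1@5 c3@5 c2@8, authorship ....13..2....
After op 6 (move_left): buffer="weuennstnxikb" (len 13), cursors c1@4 c3@4 c2@7, authorship ....13..2....
After op 7 (insert('g')): buffer="weueggnnsgtnxikb" (len 16), cursors c1@6 c3@6 c2@10, authorship ....1313.2.2....
After op 8 (insert('s')): buffer="weueggssnnsgstnxikb" (len 19), cursors c1@8 c3@8 c2@13, authorship ....131313.22.2....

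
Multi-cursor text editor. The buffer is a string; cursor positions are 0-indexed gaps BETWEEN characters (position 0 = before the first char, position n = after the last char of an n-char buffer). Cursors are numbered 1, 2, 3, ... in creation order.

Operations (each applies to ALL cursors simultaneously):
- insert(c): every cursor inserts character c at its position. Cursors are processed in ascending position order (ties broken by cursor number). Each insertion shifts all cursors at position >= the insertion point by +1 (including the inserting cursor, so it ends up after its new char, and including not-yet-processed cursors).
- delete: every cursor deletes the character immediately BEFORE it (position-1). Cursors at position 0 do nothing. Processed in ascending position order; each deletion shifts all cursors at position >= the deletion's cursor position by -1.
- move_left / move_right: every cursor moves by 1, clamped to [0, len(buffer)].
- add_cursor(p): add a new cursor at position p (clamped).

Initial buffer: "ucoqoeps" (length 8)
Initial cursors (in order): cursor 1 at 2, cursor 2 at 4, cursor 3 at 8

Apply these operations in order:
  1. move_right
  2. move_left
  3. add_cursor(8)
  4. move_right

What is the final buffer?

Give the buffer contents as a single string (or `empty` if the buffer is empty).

After op 1 (move_right): buffer="ucoqoeps" (len 8), cursors c1@3 c2@5 c3@8, authorship ........
After op 2 (move_left): buffer="ucoqoeps" (len 8), cursors c1@2 c2@4 c3@7, authorship ........
After op 3 (add_cursor(8)): buffer="ucoqoeps" (len 8), cursors c1@2 c2@4 c3@7 c4@8, authorship ........
After op 4 (move_right): buffer="ucoqoeps" (len 8), cursors c1@3 c2@5 c3@8 c4@8, authorship ........

Answer: ucoqoeps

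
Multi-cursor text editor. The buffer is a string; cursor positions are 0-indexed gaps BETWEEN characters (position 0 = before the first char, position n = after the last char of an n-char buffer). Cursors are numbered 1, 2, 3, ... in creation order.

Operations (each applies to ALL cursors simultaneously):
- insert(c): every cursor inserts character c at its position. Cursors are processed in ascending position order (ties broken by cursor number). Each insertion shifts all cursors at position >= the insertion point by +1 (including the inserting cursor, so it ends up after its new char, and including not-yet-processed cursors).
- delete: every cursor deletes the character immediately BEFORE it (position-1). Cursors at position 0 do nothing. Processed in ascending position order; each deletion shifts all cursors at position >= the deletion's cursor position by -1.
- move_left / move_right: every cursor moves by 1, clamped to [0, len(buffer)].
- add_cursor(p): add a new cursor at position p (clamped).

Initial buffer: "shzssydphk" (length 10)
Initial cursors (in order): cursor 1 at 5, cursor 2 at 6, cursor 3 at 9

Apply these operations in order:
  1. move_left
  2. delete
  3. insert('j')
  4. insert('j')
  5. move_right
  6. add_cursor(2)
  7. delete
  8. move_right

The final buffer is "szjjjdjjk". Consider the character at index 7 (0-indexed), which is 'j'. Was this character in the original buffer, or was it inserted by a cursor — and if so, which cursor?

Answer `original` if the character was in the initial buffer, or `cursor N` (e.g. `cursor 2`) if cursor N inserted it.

Answer: cursor 3

Derivation:
After op 1 (move_left): buffer="shzssydphk" (len 10), cursors c1@4 c2@5 c3@8, authorship ..........
After op 2 (delete): buffer="shzydhk" (len 7), cursors c1@3 c2@3 c3@5, authorship .......
After op 3 (insert('j')): buffer="shzjjydjhk" (len 10), cursors c1@5 c2@5 c3@8, authorship ...12..3..
After op 4 (insert('j')): buffer="shzjjjjydjjhk" (len 13), cursors c1@7 c2@7 c3@11, authorship ...1212..33..
After op 5 (move_right): buffer="shzjjjjydjjhk" (len 13), cursors c1@8 c2@8 c3@12, authorship ...1212..33..
After op 6 (add_cursor(2)): buffer="shzjjjjydjjhk" (len 13), cursors c4@2 c1@8 c2@8 c3@12, authorship ...1212..33..
After op 7 (delete): buffer="szjjjdjjk" (len 9), cursors c4@1 c1@5 c2@5 c3@8, authorship ..121.33.
After op 8 (move_right): buffer="szjjjdjjk" (len 9), cursors c4@2 c1@6 c2@6 c3@9, authorship ..121.33.
Authorship (.=original, N=cursor N): . . 1 2 1 . 3 3 .
Index 7: author = 3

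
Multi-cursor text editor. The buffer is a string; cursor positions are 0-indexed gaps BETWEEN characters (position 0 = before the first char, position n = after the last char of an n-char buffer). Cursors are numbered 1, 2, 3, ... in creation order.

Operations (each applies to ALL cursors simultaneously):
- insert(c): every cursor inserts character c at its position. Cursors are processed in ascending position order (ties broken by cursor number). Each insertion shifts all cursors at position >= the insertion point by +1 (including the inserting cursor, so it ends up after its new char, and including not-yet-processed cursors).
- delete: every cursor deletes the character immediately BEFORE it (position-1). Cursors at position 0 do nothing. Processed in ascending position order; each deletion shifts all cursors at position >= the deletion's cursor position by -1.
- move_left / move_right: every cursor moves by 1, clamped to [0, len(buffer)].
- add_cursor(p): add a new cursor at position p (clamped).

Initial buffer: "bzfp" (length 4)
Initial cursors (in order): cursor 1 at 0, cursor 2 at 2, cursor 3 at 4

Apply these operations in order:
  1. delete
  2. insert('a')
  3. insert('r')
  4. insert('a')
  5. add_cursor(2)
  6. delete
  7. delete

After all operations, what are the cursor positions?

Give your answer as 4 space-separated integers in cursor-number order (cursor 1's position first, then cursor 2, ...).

Answer: 0 2 4 0

Derivation:
After op 1 (delete): buffer="bf" (len 2), cursors c1@0 c2@1 c3@2, authorship ..
After op 2 (insert('a')): buffer="abafa" (len 5), cursors c1@1 c2@3 c3@5, authorship 1.2.3
After op 3 (insert('r')): buffer="arbarfar" (len 8), cursors c1@2 c2@5 c3@8, authorship 11.22.33
After op 4 (insert('a')): buffer="arabarafara" (len 11), cursors c1@3 c2@7 c3@11, authorship 111.222.333
After op 5 (add_cursor(2)): buffer="arabarafara" (len 11), cursors c4@2 c1@3 c2@7 c3@11, authorship 111.222.333
After op 6 (delete): buffer="abarfar" (len 7), cursors c1@1 c4@1 c2@4 c3@7, authorship 1.22.33
After op 7 (delete): buffer="bafa" (len 4), cursors c1@0 c4@0 c2@2 c3@4, authorship .2.3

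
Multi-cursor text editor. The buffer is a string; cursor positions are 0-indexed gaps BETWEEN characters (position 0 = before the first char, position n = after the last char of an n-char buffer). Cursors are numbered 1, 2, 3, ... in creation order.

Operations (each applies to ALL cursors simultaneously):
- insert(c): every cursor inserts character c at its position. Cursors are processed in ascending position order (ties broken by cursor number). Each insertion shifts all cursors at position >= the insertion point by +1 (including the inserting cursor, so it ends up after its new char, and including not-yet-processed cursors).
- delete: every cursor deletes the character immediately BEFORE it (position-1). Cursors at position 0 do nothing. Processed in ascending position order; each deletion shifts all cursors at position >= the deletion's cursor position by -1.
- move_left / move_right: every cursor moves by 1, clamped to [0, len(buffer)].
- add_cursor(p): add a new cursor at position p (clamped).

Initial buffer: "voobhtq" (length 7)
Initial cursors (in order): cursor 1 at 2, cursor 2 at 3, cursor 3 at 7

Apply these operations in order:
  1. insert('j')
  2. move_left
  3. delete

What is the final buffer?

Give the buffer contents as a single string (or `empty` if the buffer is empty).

Answer: vjjbhtj

Derivation:
After op 1 (insert('j')): buffer="vojojbhtqj" (len 10), cursors c1@3 c2@5 c3@10, authorship ..1.2....3
After op 2 (move_left): buffer="vojojbhtqj" (len 10), cursors c1@2 c2@4 c3@9, authorship ..1.2....3
After op 3 (delete): buffer="vjjbhtj" (len 7), cursors c1@1 c2@2 c3@6, authorship .12...3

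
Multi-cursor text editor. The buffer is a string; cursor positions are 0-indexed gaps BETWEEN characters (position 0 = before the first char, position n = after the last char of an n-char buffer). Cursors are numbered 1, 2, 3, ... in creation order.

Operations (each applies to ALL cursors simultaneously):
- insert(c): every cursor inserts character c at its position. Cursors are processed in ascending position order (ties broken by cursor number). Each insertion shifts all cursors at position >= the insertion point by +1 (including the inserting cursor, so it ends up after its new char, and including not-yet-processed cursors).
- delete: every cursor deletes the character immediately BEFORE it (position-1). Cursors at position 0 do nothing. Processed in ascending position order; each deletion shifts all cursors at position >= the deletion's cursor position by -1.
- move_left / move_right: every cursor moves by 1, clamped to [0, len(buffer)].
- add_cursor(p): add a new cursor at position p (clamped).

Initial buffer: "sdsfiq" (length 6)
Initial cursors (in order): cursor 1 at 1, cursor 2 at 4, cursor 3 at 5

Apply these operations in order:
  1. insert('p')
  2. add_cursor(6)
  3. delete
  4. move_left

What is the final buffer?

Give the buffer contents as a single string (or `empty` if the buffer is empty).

After op 1 (insert('p')): buffer="spdsfpipq" (len 9), cursors c1@2 c2@6 c3@8, authorship .1...2.3.
After op 2 (add_cursor(6)): buffer="spdsfpipq" (len 9), cursors c1@2 c2@6 c4@6 c3@8, authorship .1...2.3.
After op 3 (delete): buffer="sdsiq" (len 5), cursors c1@1 c2@3 c4@3 c3@4, authorship .....
After op 4 (move_left): buffer="sdsiq" (len 5), cursors c1@0 c2@2 c4@2 c3@3, authorship .....

Answer: sdsiq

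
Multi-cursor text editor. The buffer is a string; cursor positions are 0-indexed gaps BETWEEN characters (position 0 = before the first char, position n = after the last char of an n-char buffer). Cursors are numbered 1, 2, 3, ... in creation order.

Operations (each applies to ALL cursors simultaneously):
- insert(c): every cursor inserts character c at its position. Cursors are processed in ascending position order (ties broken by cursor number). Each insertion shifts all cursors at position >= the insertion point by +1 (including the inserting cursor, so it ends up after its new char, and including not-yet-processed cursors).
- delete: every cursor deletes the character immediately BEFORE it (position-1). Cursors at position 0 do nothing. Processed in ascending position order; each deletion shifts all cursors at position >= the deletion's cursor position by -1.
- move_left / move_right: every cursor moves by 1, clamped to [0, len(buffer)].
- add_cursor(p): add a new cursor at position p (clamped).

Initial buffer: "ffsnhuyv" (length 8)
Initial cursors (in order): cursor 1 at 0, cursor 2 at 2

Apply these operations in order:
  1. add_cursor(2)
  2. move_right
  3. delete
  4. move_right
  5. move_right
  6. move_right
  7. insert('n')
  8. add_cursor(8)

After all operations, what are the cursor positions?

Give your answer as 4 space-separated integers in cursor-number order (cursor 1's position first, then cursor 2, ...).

Answer: 6 6 6 8

Derivation:
After op 1 (add_cursor(2)): buffer="ffsnhuyv" (len 8), cursors c1@0 c2@2 c3@2, authorship ........
After op 2 (move_right): buffer="ffsnhuyv" (len 8), cursors c1@1 c2@3 c3@3, authorship ........
After op 3 (delete): buffer="nhuyv" (len 5), cursors c1@0 c2@0 c3@0, authorship .....
After op 4 (move_right): buffer="nhuyv" (len 5), cursors c1@1 c2@1 c3@1, authorship .....
After op 5 (move_right): buffer="nhuyv" (len 5), cursors c1@2 c2@2 c3@2, authorship .....
After op 6 (move_right): buffer="nhuyv" (len 5), cursors c1@3 c2@3 c3@3, authorship .....
After op 7 (insert('n')): buffer="nhunnnyv" (len 8), cursors c1@6 c2@6 c3@6, authorship ...123..
After op 8 (add_cursor(8)): buffer="nhunnnyv" (len 8), cursors c1@6 c2@6 c3@6 c4@8, authorship ...123..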